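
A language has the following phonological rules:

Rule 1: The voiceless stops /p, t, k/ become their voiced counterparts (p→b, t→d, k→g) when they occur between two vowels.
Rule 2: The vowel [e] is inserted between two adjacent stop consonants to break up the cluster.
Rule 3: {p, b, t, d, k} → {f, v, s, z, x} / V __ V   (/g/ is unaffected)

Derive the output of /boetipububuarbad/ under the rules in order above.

boezivuvuvuarbad

Rule 1 (intervocalic voicing): /t/ is a voiceless stop between vowels /e/ and /i/, so it voices to [d]. /p/ is a voiceless stop between vowels /i/ and /u/, so it voices to [b]. /boetipububuarbad/ → boedibububuarbad.
Rule 2 (stop-cluster e-epenthesis): no segment meets the environment; /boedibububuarbad/ is unchanged.
Rule 3 (intervocalic spirantization): /d/ is a stop between vowels /e/ and /i/, so it spirantizes to the fricative [z]. /b/ is a stop between vowels /i/ and /u/, so it spirantizes to the fricative [v]. /b/ is a stop between vowels /u/ and /u/, so it spirantizes to the fricative [v]. /b/ is a stop between vowels /u/ and /u/, so it spirantizes to the fricative [v]. /boedibububuarbad/ → boezivuvuvuarbad.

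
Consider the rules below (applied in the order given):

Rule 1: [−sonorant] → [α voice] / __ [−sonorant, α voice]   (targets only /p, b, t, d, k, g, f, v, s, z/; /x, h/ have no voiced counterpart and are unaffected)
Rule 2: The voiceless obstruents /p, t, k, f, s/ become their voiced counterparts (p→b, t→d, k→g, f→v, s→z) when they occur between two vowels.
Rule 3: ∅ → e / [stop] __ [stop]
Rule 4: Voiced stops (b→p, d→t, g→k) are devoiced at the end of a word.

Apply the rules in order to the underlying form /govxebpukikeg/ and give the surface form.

Rule 1 (regressive voicing assimilation): /v/ precedes the voiceless obstruent /x/, so it devoices to [f] by assimilation. /b/ precedes the voiceless obstruent /p/, so it devoices to [p] by assimilation. /govxebpukikeg/ → gofxeppukikeg.
Rule 2 (intervocalic voicing): /k/ is a voiceless obstruent between vowels /u/ and /i/, so it voices to [g]. /k/ is a voiceless obstruent between vowels /i/ and /e/, so it voices to [g]. /gofxeppukikeg/ → gofxeppugigeg.
Rule 3 (stop-cluster e-epenthesis): /p/ and /p/ form a stop–stop cluster, so [e] is inserted between them. /gofxeppugigeg/ → gofxepepugigeg.
Rule 4 (final devoicing): /g/ is a voiced stop in word-final position, so it devoices to [k]. /gofxepepugigeg/ → gofxepepugigek.

gofxepepugigek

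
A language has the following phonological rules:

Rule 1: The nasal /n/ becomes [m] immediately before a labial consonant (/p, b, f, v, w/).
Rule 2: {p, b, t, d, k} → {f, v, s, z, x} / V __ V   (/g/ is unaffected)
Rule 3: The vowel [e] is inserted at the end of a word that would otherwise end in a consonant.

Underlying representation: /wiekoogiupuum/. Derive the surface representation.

Rule 1 (nasal place assimilation): no segment meets the environment; /wiekoogiupuum/ is unchanged.
Rule 2 (intervocalic spirantization): /k/ is a stop between vowels /e/ and /o/, so it spirantizes to the fricative [x]. /p/ is a stop between vowels /u/ and /u/, so it spirantizes to the fricative [f]. /wiekoogiupuum/ → wiexoogiufuum.
Rule 3 (final e-epenthesis): the form ends in the consonant /m/, so [e] is inserted word-finally. /wiexoogiufuum/ → wiexoogiufuume.

wiexoogiufuume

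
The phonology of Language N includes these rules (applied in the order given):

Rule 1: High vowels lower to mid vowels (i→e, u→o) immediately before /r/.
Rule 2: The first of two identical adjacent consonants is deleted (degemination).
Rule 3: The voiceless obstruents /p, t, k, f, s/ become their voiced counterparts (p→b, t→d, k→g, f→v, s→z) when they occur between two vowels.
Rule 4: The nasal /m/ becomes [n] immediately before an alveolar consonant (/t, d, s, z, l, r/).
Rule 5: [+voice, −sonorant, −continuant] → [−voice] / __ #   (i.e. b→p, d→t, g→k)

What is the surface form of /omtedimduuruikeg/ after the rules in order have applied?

Rule 1 (pre-rhotic lowering): /u/ is a high vowel immediately before /r/, so it lowers to [o]. /omtedimduuruikeg/ → omtedimduoruikeg.
Rule 2 (degemination): no segment meets the environment; /omtedimduoruikeg/ is unchanged.
Rule 3 (intervocalic voicing): /k/ is a voiceless obstruent between vowels /i/ and /e/, so it voices to [g]. /omtedimduoruikeg/ → omtedimduoruigeg.
Rule 4 (nasal place assimilation): /m/ precedes the alveolar consonant /t/, so it assimilates in place to [n]. /m/ precedes the alveolar consonant /d/, so it assimilates in place to [n]. /omtedimduoruigeg/ → ontedinduoruigeg.
Rule 5 (final devoicing): /g/ is a voiced stop in word-final position, so it devoices to [k]. /ontedinduoruigeg/ → ontedinduoruigek.

ontedinduoruigek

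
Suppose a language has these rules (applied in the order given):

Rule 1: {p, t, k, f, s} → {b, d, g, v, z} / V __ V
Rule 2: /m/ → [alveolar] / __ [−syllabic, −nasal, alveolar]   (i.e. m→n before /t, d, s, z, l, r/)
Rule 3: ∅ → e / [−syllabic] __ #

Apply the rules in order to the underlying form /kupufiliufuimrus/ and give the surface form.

kubuviliuvuinruse

Rule 1 (intervocalic voicing): /p/ is a voiceless obstruent between vowels /u/ and /u/, so it voices to [b]. /f/ is a voiceless obstruent between vowels /u/ and /i/, so it voices to [v]. /f/ is a voiceless obstruent between vowels /u/ and /u/, so it voices to [v]. /kupufiliufuimrus/ → kubuviliuvuimrus.
Rule 2 (nasal place assimilation): /m/ precedes the alveolar consonant /r/, so it assimilates in place to [n]. /kubuviliuvuimrus/ → kubuviliuvuinrus.
Rule 3 (final e-epenthesis): the form ends in the consonant /s/, so [e] is inserted word-finally. /kubuviliuvuinrus/ → kubuviliuvuinruse.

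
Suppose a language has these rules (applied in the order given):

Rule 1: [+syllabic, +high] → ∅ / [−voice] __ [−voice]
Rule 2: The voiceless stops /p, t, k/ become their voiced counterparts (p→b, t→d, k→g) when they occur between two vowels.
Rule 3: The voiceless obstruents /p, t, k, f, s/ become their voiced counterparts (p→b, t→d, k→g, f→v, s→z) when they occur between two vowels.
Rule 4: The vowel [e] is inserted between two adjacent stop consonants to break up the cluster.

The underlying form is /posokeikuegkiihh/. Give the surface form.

Rule 1 (high vowel syncope): no segment meets the environment; /posokeikuegkiihh/ is unchanged.
Rule 2 (intervocalic voicing): /k/ is a voiceless stop between vowels /o/ and /e/, so it voices to [g]. /k/ is a voiceless stop between vowels /i/ and /u/, so it voices to [g]. /posokeikuegkiihh/ → posogeiguegkiihh.
Rule 3 (intervocalic voicing): /s/ is a voiceless obstruent between vowels /o/ and /o/, so it voices to [z]. /posogeiguegkiihh/ → pozogeiguegkiihh.
Rule 4 (stop-cluster e-epenthesis): /g/ and /k/ form a stop–stop cluster, so [e] is inserted between them. /pozogeiguegkiihh/ → pozogeiguegekiihh.

pozogeiguegekiihh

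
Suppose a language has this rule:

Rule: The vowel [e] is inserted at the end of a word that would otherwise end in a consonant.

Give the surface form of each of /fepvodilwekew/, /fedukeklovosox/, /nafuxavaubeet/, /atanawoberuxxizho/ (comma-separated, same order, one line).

fepvodilwekewe, fedukeklovosoxe, nafuxavaubeete, atanawoberuxxizho

/fepvodilwekew/: the form ends in the consonant /w/, so [e] is inserted word-finally. → [fepvodilwekewe].
/fedukeklovosox/: the form ends in the consonant /x/, so [e] is inserted word-finally. → [fedukeklovosoxe].
/nafuxavaubeet/: the form ends in the consonant /t/, so [e] is inserted word-finally. → [nafuxavaubeete].
/atanawoberuxxizho/: the rule's environment is not met; surfaces unchanged as [atanawoberuxxizho].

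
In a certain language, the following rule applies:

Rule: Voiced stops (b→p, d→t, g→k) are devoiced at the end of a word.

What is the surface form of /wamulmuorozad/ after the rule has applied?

/d/ is a voiced stop in word-final position, so it devoices to [t].
Surface form: [wamulmuorozat].

wamulmuorozat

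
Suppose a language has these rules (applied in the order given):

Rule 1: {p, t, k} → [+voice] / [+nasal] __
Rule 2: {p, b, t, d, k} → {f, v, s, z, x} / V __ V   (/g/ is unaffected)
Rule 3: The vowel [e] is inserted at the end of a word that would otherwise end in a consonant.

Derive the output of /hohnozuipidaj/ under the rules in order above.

hohnozuifizaje

Rule 1 (post-nasal voicing): no segment meets the environment; /hohnozuipidaj/ is unchanged.
Rule 2 (intervocalic spirantization): /p/ is a stop between vowels /i/ and /i/, so it spirantizes to the fricative [f]. /d/ is a stop between vowels /i/ and /a/, so it spirantizes to the fricative [z]. /hohnozuipidaj/ → hohnozuifizaj.
Rule 3 (final e-epenthesis): the form ends in the consonant /j/, so [e] is inserted word-finally. /hohnozuifizaj/ → hohnozuifizaje.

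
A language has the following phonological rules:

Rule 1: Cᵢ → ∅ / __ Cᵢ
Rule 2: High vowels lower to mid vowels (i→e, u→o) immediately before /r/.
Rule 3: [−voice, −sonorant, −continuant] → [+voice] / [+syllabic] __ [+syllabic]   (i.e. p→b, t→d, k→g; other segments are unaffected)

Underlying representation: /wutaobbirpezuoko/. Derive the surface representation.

Rule 1 (degemination): /bb/ is a geminate; the first /b/ deletes. /wutaobbirpezuoko/ → wutaobirpezuoko.
Rule 2 (pre-rhotic lowering): /i/ is a high vowel immediately before /r/, so it lowers to [e]. /wutaobirpezuoko/ → wutaoberpezuoko.
Rule 3 (intervocalic voicing): /t/ is a voiceless stop between vowels /u/ and /a/, so it voices to [d]. /k/ is a voiceless stop between vowels /o/ and /o/, so it voices to [g]. /wutaoberpezuoko/ → wudaoberpezuogo.

wudaoberpezuogo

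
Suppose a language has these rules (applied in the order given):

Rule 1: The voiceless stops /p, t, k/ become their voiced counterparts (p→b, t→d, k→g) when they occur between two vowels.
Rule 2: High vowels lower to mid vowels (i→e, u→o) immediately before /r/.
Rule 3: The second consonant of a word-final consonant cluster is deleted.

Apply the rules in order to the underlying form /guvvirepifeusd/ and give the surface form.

Rule 1 (intervocalic voicing): /p/ is a voiceless stop between vowels /e/ and /i/, so it voices to [b]. /guvvirepifeusd/ → guvvirebifeusd.
Rule 2 (pre-rhotic lowering): /i/ is a high vowel immediately before /r/, so it lowers to [e]. /guvvirebifeusd/ → guvverebifeusd.
Rule 3 (final cluster simplification): /d/ is the second consonant of a word-final cluster /sd/, so it deletes. /guvverebifeusd/ → guvverebifeus.

guvverebifeus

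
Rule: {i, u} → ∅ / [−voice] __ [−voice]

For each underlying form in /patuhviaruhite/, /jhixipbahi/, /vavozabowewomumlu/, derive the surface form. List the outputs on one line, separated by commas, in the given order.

/patuhviaruhite/: /u/ is a high vowel flanked by voiceless consonants /t/ and /h/, so it deletes. /i/ is a high vowel flanked by voiceless consonants /h/ and /t/, so it deletes. → [pathviaruhte].
/jhixipbahi/: /i/ is a high vowel flanked by voiceless consonants /h/ and /x/, so it deletes. /i/ is a high vowel flanked by voiceless consonants /x/ and /p/, so it deletes. → [jhxpbahi].
/vavozabowewomumlu/: the rule's environment is not met; surfaces unchanged as [vavozabowewomumlu].

pathviaruhte, jhxpbahi, vavozabowewomumlu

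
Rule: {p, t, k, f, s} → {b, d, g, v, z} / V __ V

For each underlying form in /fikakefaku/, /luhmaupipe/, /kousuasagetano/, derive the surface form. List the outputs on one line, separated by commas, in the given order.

/fikakefaku/: /k/ is a voiceless obstruent between vowels /i/ and /a/, so it voices to [g]. /k/ is a voiceless obstruent between vowels /a/ and /e/, so it voices to [g]. /f/ is a voiceless obstruent between vowels /e/ and /a/, so it voices to [v]. /k/ is a voiceless obstruent between vowels /a/ and /u/, so it voices to [g]. → [figagevagu].
/luhmaupipe/: /p/ is a voiceless obstruent between vowels /u/ and /i/, so it voices to [b]. /p/ is a voiceless obstruent between vowels /i/ and /e/, so it voices to [b]. → [luhmaubibe].
/kousuasagetano/: /s/ is a voiceless obstruent between vowels /u/ and /u/, so it voices to [z]. /s/ is a voiceless obstruent between vowels /a/ and /a/, so it voices to [z]. /t/ is a voiceless obstruent between vowels /e/ and /a/, so it voices to [d]. → [kouzuazagedano].

figagevagu, luhmaubibe, kouzuazagedano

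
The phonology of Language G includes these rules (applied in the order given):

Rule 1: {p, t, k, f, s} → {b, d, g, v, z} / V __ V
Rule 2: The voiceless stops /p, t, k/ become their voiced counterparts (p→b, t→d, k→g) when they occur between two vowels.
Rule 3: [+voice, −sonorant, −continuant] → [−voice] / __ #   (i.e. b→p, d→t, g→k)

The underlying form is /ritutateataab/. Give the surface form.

ridudadeadaap

Rule 1 (intervocalic voicing): /t/ is a voiceless obstruent between vowels /i/ and /u/, so it voices to [d]. /t/ is a voiceless obstruent between vowels /u/ and /a/, so it voices to [d]. /t/ is a voiceless obstruent between vowels /a/ and /e/, so it voices to [d]. /t/ is a voiceless obstruent between vowels /a/ and /a/, so it voices to [d]. /ritutateataab/ → ridudadeadaab.
Rule 2 (intervocalic voicing): no segment meets the environment; /ridudadeadaab/ is unchanged.
Rule 3 (final devoicing): /b/ is a voiced stop in word-final position, so it devoices to [p]. /ridudadeadaab/ → ridudadeadaap.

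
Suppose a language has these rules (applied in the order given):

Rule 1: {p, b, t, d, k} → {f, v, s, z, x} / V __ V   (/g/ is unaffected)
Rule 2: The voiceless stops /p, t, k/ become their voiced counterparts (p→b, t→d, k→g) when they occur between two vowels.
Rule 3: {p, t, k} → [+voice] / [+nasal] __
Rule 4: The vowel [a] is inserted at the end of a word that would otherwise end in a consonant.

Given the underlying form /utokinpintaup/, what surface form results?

usoxinbindaupa

Rule 1 (intervocalic spirantization): /t/ is a stop between vowels /u/ and /o/, so it spirantizes to the fricative [s]. /k/ is a stop between vowels /o/ and /i/, so it spirantizes to the fricative [x]. /utokinpintaup/ → usoxinpintaup.
Rule 2 (intervocalic voicing): no segment meets the environment; /usoxinpintaup/ is unchanged.
Rule 3 (post-nasal voicing): /p/ is a voiceless stop immediately after the nasal /n/, so it voices to [b]. /t/ is a voiceless stop immediately after the nasal /n/, so it voices to [d]. /usoxinpintaup/ → usoxinbindaup.
Rule 4 (final a-epenthesis): the form ends in the consonant /p/, so [a] is inserted word-finally. /usoxinbindaup/ → usoxinbindaupa.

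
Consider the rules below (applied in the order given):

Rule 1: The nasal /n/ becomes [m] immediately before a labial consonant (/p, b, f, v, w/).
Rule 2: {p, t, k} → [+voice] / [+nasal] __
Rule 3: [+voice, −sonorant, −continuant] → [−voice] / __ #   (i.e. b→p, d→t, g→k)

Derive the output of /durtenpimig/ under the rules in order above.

durtembimik

Rule 1 (nasal place assimilation): /n/ precedes the labial consonant /p/, so it assimilates in place to [m]. /durtenpimig/ → durtempimig.
Rule 2 (post-nasal voicing): /p/ is a voiceless stop immediately after the nasal /m/, so it voices to [b]. /durtempimig/ → durtembimig.
Rule 3 (final devoicing): /g/ is a voiced stop in word-final position, so it devoices to [k]. /durtembimig/ → durtembimik.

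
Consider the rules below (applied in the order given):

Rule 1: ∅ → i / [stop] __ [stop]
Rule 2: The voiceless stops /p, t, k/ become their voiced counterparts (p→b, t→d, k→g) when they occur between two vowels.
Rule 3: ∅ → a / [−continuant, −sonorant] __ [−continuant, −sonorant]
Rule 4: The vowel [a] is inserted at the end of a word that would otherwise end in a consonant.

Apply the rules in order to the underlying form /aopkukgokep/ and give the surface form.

Rule 1 (stop-cluster i-epenthesis): /p/ and /k/ form a stop–stop cluster, so [i] is inserted between them. /k/ and /g/ form a stop–stop cluster, so [i] is inserted between them. /aopkukgokep/ → aopikukigokep.
Rule 2 (intervocalic voicing): /p/ is a voiceless stop between vowels /o/ and /i/, so it voices to [b]. /k/ is a voiceless stop between vowels /i/ and /u/, so it voices to [g]. /k/ is a voiceless stop between vowels /u/ and /i/, so it voices to [g]. /k/ is a voiceless stop between vowels /o/ and /e/, so it voices to [g]. /aopikukigokep/ → aobigugigogep.
Rule 3 (stop-cluster a-epenthesis): no segment meets the environment; /aobigugigogep/ is unchanged.
Rule 4 (final a-epenthesis): the form ends in the consonant /p/, so [a] is inserted word-finally. /aobigugigogep/ → aobigugigogepa.

aobigugigogepa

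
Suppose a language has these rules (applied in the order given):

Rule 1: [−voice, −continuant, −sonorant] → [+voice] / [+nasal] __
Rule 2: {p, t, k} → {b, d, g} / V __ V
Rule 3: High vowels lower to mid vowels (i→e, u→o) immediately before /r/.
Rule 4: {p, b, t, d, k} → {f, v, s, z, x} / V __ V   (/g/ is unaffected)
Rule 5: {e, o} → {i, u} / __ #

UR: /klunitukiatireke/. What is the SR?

Rule 1 (post-nasal voicing): no segment meets the environment; /klunitukiatireke/ is unchanged.
Rule 2 (intervocalic voicing): /t/ is a voiceless stop between vowels /i/ and /u/, so it voices to [d]. /k/ is a voiceless stop between vowels /u/ and /i/, so it voices to [g]. /t/ is a voiceless stop between vowels /a/ and /i/, so it voices to [d]. /k/ is a voiceless stop between vowels /e/ and /e/, so it voices to [g]. /klunitukiatireke/ → klunidugiadirege.
Rule 3 (pre-rhotic lowering): /i/ is a high vowel immediately before /r/, so it lowers to [e]. /klunidugiadirege/ → klunidugiaderege.
Rule 4 (intervocalic spirantization): /d/ is a stop between vowels /i/ and /u/, so it spirantizes to the fricative [z]. /d/ is a stop between vowels /a/ and /e/, so it spirantizes to the fricative [z]. /klunidugiaderege/ → klunizugiazerege.
Rule 5 (final vowel raising): /e/ is a mid vowel in word-final position, so it raises to [i]. /klunizugiazerege/ → klunizugiazeregi.

klunizugiazeregi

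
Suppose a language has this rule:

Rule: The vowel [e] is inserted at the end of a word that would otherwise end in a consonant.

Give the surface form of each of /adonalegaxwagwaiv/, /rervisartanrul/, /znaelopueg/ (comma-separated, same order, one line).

/adonalegaxwagwaiv/: the form ends in the consonant /v/, so [e] is inserted word-finally. → [adonalegaxwagwaive].
/rervisartanrul/: the form ends in the consonant /l/, so [e] is inserted word-finally. → [rervisartanrule].
/znaelopueg/: the form ends in the consonant /g/, so [e] is inserted word-finally. → [znaelopuege].

adonalegaxwagwaive, rervisartanrule, znaelopuege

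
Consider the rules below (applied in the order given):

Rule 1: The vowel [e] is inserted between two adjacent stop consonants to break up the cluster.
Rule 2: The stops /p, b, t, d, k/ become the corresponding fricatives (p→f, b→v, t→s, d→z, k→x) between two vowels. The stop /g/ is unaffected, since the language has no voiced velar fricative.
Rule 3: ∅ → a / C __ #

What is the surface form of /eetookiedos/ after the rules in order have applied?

eesooxiezosa

Rule 1 (stop-cluster e-epenthesis): no segment meets the environment; /eetookiedos/ is unchanged.
Rule 2 (intervocalic spirantization): /t/ is a stop between vowels /e/ and /o/, so it spirantizes to the fricative [s]. /k/ is a stop between vowels /o/ and /i/, so it spirantizes to the fricative [x]. /d/ is a stop between vowels /e/ and /o/, so it spirantizes to the fricative [z]. /eetookiedos/ → eesooxiezos.
Rule 3 (final a-epenthesis): the form ends in the consonant /s/, so [a] is inserted word-finally. /eesooxiezos/ → eesooxiezosa.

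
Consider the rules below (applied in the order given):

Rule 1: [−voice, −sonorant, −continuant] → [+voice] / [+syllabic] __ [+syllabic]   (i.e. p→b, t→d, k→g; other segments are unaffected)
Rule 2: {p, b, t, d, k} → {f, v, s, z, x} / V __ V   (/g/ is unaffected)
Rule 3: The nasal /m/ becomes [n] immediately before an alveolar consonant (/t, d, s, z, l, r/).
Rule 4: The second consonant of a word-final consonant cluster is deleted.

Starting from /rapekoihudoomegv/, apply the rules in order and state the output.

ravegoihuzoomeg

Rule 1 (intervocalic voicing): /p/ is a voiceless stop between vowels /a/ and /e/, so it voices to [b]. /k/ is a voiceless stop between vowels /e/ and /o/, so it voices to [g]. /rapekoihudoomegv/ → rabegoihudoomegv.
Rule 2 (intervocalic spirantization): /b/ is a stop between vowels /a/ and /e/, so it spirantizes to the fricative [v]. /d/ is a stop between vowels /u/ and /o/, so it spirantizes to the fricative [z]. /rabegoihudoomegv/ → ravegoihuzoomegv.
Rule 3 (nasal place assimilation): no segment meets the environment; /ravegoihuzoomegv/ is unchanged.
Rule 4 (final cluster simplification): /v/ is the second consonant of a word-final cluster /gv/, so it deletes. /ravegoihuzoomegv/ → ravegoihuzoomeg.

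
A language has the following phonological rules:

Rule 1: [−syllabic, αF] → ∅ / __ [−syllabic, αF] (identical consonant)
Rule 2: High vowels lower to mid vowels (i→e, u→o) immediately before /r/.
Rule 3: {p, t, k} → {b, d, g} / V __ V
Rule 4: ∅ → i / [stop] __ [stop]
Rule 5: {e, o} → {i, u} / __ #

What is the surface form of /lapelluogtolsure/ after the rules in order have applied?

labeluogitolsori

Rule 1 (degemination): /ll/ is a geminate; the first /l/ deletes. /lapelluogtolsure/ → lapeluogtolsure.
Rule 2 (pre-rhotic lowering): /u/ is a high vowel immediately before /r/, so it lowers to [o]. /lapeluogtolsure/ → lapeluogtolsore.
Rule 3 (intervocalic voicing): /p/ is a voiceless stop between vowels /a/ and /e/, so it voices to [b]. /lapeluogtolsore/ → labeluogtolsore.
Rule 4 (stop-cluster i-epenthesis): /g/ and /t/ form a stop–stop cluster, so [i] is inserted between them. /labeluogtolsore/ → labeluogitolsore.
Rule 5 (final vowel raising): /e/ is a mid vowel in word-final position, so it raises to [i]. /labeluogitolsore/ → labeluogitolsori.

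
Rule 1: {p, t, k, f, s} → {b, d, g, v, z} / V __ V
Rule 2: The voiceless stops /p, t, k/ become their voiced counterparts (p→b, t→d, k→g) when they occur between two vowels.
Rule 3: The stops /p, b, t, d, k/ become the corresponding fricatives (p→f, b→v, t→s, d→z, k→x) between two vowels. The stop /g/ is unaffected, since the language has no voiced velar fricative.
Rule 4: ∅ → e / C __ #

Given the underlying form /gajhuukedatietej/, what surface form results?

Rule 1 (intervocalic voicing): /k/ is a voiceless obstruent between vowels /u/ and /e/, so it voices to [g]. /t/ is a voiceless obstruent between vowels /a/ and /i/, so it voices to [d]. /t/ is a voiceless obstruent between vowels /e/ and /e/, so it voices to [d]. /gajhuukedatietej/ → gajhuugedadiedej.
Rule 2 (intervocalic voicing): no segment meets the environment; /gajhuugedadiedej/ is unchanged.
Rule 3 (intervocalic spirantization): /d/ is a stop between vowels /e/ and /a/, so it spirantizes to the fricative [z]. /d/ is a stop between vowels /a/ and /i/, so it spirantizes to the fricative [z]. /d/ is a stop between vowels /e/ and /e/, so it spirantizes to the fricative [z]. /gajhuugedadiedej/ → gajhuugezaziezej.
Rule 4 (final e-epenthesis): the form ends in the consonant /j/, so [e] is inserted word-finally. /gajhuugezaziezej/ → gajhuugezaziezeje.

gajhuugezaziezeje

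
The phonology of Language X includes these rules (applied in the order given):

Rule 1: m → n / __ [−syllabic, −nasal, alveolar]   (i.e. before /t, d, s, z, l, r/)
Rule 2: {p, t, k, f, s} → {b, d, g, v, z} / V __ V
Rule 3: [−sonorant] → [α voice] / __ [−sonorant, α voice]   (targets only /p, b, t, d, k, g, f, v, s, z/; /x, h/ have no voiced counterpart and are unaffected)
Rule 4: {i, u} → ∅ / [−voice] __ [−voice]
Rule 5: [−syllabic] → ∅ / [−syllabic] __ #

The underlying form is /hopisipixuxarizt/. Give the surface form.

Rule 1 (nasal place assimilation): no segment meets the environment; /hopisipixuxarizt/ is unchanged.
Rule 2 (intervocalic voicing): /p/ is a voiceless obstruent between vowels /o/ and /i/, so it voices to [b]. /s/ is a voiceless obstruent between vowels /i/ and /i/, so it voices to [z]. /p/ is a voiceless obstruent between vowels /i/ and /i/, so it voices to [b]. /hopisipixuxarizt/ → hobizibixuxarizt.
Rule 3 (regressive voicing assimilation): /z/ precedes the voiceless obstruent /t/, so it devoices to [s] by assimilation. /hobizibixuxarizt/ → hobizibixuxarist.
Rule 4 (high vowel syncope): /u/ is a high vowel flanked by voiceless consonants /x/ and /x/, so it deletes. /hobizibixuxarist/ → hobizibixxarist.
Rule 5 (final cluster simplification): /t/ is the second consonant of a word-final cluster /st/, so it deletes. /hobizibixxarist/ → hobizibixxaris.

hobizibixxaris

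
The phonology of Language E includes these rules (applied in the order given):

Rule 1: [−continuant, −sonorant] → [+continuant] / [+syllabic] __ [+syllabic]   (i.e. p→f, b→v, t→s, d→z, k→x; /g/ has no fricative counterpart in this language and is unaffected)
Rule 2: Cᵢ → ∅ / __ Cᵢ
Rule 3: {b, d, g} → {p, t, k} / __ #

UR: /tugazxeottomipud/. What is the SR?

Rule 1 (intervocalic spirantization): /p/ is a stop between vowels /i/ and /u/, so it spirantizes to the fricative [f]. /tugazxeottomipud/ → tugazxeottomifud.
Rule 2 (degemination): /tt/ is a geminate; the first /t/ deletes. /tugazxeottomifud/ → tugazxeotomifud.
Rule 3 (final devoicing): /d/ is a voiced stop in word-final position, so it devoices to [t]. /tugazxeotomifud/ → tugazxeotomifut.

tugazxeotomifut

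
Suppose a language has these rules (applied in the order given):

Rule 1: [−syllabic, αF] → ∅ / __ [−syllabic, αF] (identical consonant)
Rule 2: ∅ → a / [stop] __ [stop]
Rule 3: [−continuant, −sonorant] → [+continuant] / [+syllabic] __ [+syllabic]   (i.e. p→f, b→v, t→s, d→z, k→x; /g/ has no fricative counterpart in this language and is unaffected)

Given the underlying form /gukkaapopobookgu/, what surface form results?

guxaafofovooxagu

Rule 1 (degemination): /kk/ is a geminate; the first /k/ deletes. /gukkaapopobookgu/ → gukaapopobookgu.
Rule 2 (stop-cluster a-epenthesis): /k/ and /g/ form a stop–stop cluster, so [a] is inserted between them. /gukaapopobookgu/ → gukaapopobookagu.
Rule 3 (intervocalic spirantization): /k/ is a stop between vowels /u/ and /a/, so it spirantizes to the fricative [x]. /p/ is a stop between vowels /a/ and /o/, so it spirantizes to the fricative [f]. /p/ is a stop between vowels /o/ and /o/, so it spirantizes to the fricative [f]. /b/ is a stop between vowels /o/ and /o/, so it spirantizes to the fricative [v]. /k/ is a stop between vowels /o/ and /a/, so it spirantizes to the fricative [x]. /gukaapopobookagu/ → guxaafofovooxagu.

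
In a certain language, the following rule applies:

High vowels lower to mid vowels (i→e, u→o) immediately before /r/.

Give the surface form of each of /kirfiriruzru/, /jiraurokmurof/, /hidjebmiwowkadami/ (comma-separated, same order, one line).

kerfereruzru, jeraorokmorof, hidjebmiwowkadami

/kirfiriruzru/: /i/ is a high vowel immediately before /r/, so it lowers to [e]. /i/ is a high vowel immediately before /r/, so it lowers to [e]. /i/ is a high vowel immediately before /r/, so it lowers to [e]. → [kerfereruzru].
/jiraurokmurof/: /i/ is a high vowel immediately before /r/, so it lowers to [e]. /u/ is a high vowel immediately before /r/, so it lowers to [o]. /u/ is a high vowel immediately before /r/, so it lowers to [o]. → [jeraorokmorof].
/hidjebmiwowkadami/: the rule's environment is not met; surfaces unchanged as [hidjebmiwowkadami].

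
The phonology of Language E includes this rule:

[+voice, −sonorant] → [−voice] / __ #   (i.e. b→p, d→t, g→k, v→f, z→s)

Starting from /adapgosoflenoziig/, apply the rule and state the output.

adapgosoflenoziik

Scanning /adapgosoflenoziig/: /d/ at position 2 is not in the conditioning environment; /g/ at position 5 is not in the conditioning environment; /z/ at position 14 is not in the conditioning environment; /g/ is a voiced obstruent in word-final position, so it devoices to [k].
Result: [adapgosoflenoziik].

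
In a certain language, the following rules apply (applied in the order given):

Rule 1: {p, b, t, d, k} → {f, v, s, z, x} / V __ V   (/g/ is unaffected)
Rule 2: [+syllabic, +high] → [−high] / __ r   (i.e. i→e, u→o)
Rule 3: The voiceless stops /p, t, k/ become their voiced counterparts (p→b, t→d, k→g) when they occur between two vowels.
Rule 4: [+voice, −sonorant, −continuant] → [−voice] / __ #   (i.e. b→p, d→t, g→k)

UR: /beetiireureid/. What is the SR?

beesiereoreit

Rule 1 (intervocalic spirantization): /t/ is a stop between vowels /e/ and /i/, so it spirantizes to the fricative [s]. /beetiireureid/ → beesiireureid.
Rule 2 (pre-rhotic lowering): /i/ is a high vowel immediately before /r/, so it lowers to [e]. /u/ is a high vowel immediately before /r/, so it lowers to [o]. /beesiireureid/ → beesiereoreid.
Rule 3 (intervocalic voicing): no segment meets the environment; /beesiereoreid/ is unchanged.
Rule 4 (final devoicing): /d/ is a voiced stop in word-final position, so it devoices to [t]. /beesiereoreid/ → beesiereoreit.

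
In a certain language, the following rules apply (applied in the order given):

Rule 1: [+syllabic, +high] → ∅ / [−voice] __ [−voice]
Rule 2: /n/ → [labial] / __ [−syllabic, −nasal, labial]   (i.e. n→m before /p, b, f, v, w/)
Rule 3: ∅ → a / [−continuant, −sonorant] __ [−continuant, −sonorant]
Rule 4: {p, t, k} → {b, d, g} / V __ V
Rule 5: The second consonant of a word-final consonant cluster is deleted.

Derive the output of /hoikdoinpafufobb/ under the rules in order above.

Rule 1 (high vowel syncope): /u/ is a high vowel flanked by voiceless consonants /f/ and /f/, so it deletes. /hoikdoinpafufobb/ → hoikdoinpaffobb.
Rule 2 (nasal place assimilation): /n/ precedes the labial consonant /p/, so it assimilates in place to [m]. /hoikdoinpaffobb/ → hoikdoimpaffobb.
Rule 3 (stop-cluster a-epenthesis): /k/ and /d/ form a stop–stop cluster, so [a] is inserted between them. /b/ and /b/ form a stop–stop cluster, so [a] is inserted between them. /hoikdoimpaffobb/ → hoikadoimpaffobab.
Rule 4 (intervocalic voicing): /k/ is a voiceless stop between vowels /i/ and /a/, so it voices to [g]. /hoikadoimpaffobab/ → hoigadoimpaffobab.
Rule 5 (final cluster simplification): no segment meets the environment; /hoigadoimpaffobab/ is unchanged.

hoigadoimpaffobab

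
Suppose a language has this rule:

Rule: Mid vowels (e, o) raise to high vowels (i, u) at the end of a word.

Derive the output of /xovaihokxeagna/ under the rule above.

No segment of /xovaihokxeagna/ meets the structural description of the rule, so the form surfaces unchanged.

xovaihokxeagna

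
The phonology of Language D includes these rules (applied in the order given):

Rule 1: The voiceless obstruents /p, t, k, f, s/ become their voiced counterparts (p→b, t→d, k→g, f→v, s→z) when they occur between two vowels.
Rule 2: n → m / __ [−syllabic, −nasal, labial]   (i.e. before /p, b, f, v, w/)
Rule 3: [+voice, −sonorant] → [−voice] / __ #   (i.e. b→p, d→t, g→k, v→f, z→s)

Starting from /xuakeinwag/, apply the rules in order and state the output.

Rule 1 (intervocalic voicing): /k/ is a voiceless obstruent between vowels /a/ and /e/, so it voices to [g]. /xuakeinwag/ → xuageinwag.
Rule 2 (nasal place assimilation): /n/ precedes the labial consonant /w/, so it assimilates in place to [m]. /xuageinwag/ → xuageimwag.
Rule 3 (final devoicing): /g/ is a voiced obstruent in word-final position, so it devoices to [k]. /xuageimwag/ → xuageimwak.

xuageimwak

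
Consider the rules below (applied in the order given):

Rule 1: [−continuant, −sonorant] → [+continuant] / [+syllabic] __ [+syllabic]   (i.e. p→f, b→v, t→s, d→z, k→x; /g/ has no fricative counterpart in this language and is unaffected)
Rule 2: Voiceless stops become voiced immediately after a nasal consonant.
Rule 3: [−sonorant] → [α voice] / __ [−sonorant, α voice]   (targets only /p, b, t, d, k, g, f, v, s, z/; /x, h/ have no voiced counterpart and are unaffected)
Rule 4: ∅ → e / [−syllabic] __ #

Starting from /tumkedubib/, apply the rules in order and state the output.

Rule 1 (intervocalic spirantization): /d/ is a stop between vowels /e/ and /u/, so it spirantizes to the fricative [z]. /b/ is a stop between vowels /u/ and /i/, so it spirantizes to the fricative [v]. /tumkedubib/ → tumkezuvib.
Rule 2 (post-nasal voicing): /k/ is a voiceless stop immediately after the nasal /m/, so it voices to [g]. /tumkezuvib/ → tumgezuvib.
Rule 3 (regressive voicing assimilation): no segment meets the environment; /tumgezuvib/ is unchanged.
Rule 4 (final e-epenthesis): the form ends in the consonant /b/, so [e] is inserted word-finally. /tumgezuvib/ → tumgezuvibe.

tumgezuvibe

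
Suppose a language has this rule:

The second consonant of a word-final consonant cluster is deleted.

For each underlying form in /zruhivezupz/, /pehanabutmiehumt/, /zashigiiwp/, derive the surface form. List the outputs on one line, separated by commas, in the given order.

/zruhivezupz/: /z/ is the second consonant of a word-final cluster /pz/, so it deletes. → [zruhivezup].
/pehanabutmiehumt/: /t/ is the second consonant of a word-final cluster /mt/, so it deletes. → [pehanabutmiehum].
/zashigiiwp/: /p/ is the second consonant of a word-final cluster /wp/, so it deletes. → [zashigiiw].

zruhivezup, pehanabutmiehum, zashigiiw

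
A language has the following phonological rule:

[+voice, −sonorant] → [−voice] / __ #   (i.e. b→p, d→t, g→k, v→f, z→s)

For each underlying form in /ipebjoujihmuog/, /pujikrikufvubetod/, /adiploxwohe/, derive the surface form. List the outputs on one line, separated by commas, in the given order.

ipebjoujihmuok, pujikrikufvubetot, adiploxwohe

/ipebjoujihmuog/: /g/ is a voiced obstruent in word-final position, so it devoices to [k]. → [ipebjoujihmuok].
/pujikrikufvubetod/: /d/ is a voiced obstruent in word-final position, so it devoices to [t]. → [pujikrikufvubetot].
/adiploxwohe/: the rule's environment is not met; surfaces unchanged as [adiploxwohe].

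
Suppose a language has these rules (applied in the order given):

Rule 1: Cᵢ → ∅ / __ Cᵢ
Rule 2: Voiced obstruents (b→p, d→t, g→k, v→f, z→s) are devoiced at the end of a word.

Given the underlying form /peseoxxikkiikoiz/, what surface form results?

peseoxikiikois

Rule 1 (degemination): /xx/ is a geminate; the first /x/ deletes. /kk/ is a geminate; the first /k/ deletes. /peseoxxikkiikoiz/ → peseoxikiikoiz.
Rule 2 (final devoicing): /z/ is a voiced obstruent in word-final position, so it devoices to [s]. /peseoxikiikoiz/ → peseoxikiikois.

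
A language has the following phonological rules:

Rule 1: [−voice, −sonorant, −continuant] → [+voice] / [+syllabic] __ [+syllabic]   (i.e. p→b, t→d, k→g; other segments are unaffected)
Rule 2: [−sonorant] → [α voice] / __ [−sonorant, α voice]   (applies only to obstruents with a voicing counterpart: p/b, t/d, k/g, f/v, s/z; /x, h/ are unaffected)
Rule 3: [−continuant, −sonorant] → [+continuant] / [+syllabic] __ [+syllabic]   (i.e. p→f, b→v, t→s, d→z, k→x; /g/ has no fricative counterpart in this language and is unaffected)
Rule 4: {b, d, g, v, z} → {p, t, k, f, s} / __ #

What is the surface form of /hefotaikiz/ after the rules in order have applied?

Rule 1 (intervocalic voicing): /t/ is a voiceless stop between vowels /o/ and /a/, so it voices to [d]. /k/ is a voiceless stop between vowels /i/ and /i/, so it voices to [g]. /hefotaikiz/ → hefodaigiz.
Rule 2 (regressive voicing assimilation): no segment meets the environment; /hefodaigiz/ is unchanged.
Rule 3 (intervocalic spirantization): /d/ is a stop between vowels /o/ and /a/, so it spirantizes to the fricative [z]. /hefodaigiz/ → hefozaigiz.
Rule 4 (final devoicing): /z/ is a voiced obstruent in word-final position, so it devoices to [s]. /hefozaigiz/ → hefozaigis.

hefozaigis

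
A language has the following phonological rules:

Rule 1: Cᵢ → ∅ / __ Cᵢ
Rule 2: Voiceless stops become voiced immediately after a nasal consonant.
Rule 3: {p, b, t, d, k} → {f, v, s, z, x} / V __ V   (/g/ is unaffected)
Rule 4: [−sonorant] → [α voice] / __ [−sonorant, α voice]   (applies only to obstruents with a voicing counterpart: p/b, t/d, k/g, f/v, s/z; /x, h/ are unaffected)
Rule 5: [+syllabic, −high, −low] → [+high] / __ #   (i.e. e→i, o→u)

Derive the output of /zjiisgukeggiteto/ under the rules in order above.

zjiizguxegisesu

Rule 1 (degemination): /gg/ is a geminate; the first /g/ deletes. /zjiisgukeggiteto/ → zjiisgukegiteto.
Rule 2 (post-nasal voicing): no segment meets the environment; /zjiisgukegiteto/ is unchanged.
Rule 3 (intervocalic spirantization): /k/ is a stop between vowels /u/ and /e/, so it spirantizes to the fricative [x]. /t/ is a stop between vowels /i/ and /e/, so it spirantizes to the fricative [s]. /t/ is a stop between vowels /e/ and /o/, so it spirantizes to the fricative [s]. /zjiisgukegiteto/ → zjiisguxegiseso.
Rule 4 (regressive voicing assimilation): /s/ precedes the voiced obstruent /g/, so it voices to [z] by assimilation. /zjiisguxegiseso/ → zjiizguxegiseso.
Rule 5 (final vowel raising): /o/ is a mid vowel in word-final position, so it raises to [u]. /zjiizguxegiseso/ → zjiizguxegisesu.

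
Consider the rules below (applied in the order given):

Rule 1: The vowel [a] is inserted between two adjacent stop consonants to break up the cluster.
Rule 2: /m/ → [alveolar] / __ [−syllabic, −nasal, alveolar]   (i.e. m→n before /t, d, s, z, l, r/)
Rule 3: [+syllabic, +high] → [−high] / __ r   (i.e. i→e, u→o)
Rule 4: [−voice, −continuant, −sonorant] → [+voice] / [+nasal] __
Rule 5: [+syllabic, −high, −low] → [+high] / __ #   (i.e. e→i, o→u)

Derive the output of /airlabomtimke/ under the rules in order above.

aerlabondimgi

Rule 1 (stop-cluster a-epenthesis): no segment meets the environment; /airlabomtimke/ is unchanged.
Rule 2 (nasal place assimilation): /m/ precedes the alveolar consonant /t/, so it assimilates in place to [n]. /airlabomtimke/ → airlabontimke.
Rule 3 (pre-rhotic lowering): /i/ is a high vowel immediately before /r/, so it lowers to [e]. /airlabontimke/ → aerlabontimke.
Rule 4 (post-nasal voicing): /t/ is a voiceless stop immediately after the nasal /n/, so it voices to [d]. /k/ is a voiceless stop immediately after the nasal /m/, so it voices to [g]. /aerlabontimke/ → aerlabondimge.
Rule 5 (final vowel raising): /e/ is a mid vowel in word-final position, so it raises to [i]. /aerlabondimge/ → aerlabondimgi.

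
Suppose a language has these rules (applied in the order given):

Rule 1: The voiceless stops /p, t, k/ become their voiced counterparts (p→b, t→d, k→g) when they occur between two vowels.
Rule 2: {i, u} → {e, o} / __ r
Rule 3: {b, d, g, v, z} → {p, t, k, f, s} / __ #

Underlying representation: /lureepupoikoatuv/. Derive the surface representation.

loreebuboigoaduf

Rule 1 (intervocalic voicing): /p/ is a voiceless stop between vowels /e/ and /u/, so it voices to [b]. /p/ is a voiceless stop between vowels /u/ and /o/, so it voices to [b]. /k/ is a voiceless stop between vowels /i/ and /o/, so it voices to [g]. /t/ is a voiceless stop between vowels /a/ and /u/, so it voices to [d]. /lureepupoikoatuv/ → lureebuboigoaduv.
Rule 2 (pre-rhotic lowering): /u/ is a high vowel immediately before /r/, so it lowers to [o]. /lureebuboigoaduv/ → loreebuboigoaduv.
Rule 3 (final devoicing): /v/ is a voiced obstruent in word-final position, so it devoices to [f]. /loreebuboigoaduv/ → loreebuboigoaduf.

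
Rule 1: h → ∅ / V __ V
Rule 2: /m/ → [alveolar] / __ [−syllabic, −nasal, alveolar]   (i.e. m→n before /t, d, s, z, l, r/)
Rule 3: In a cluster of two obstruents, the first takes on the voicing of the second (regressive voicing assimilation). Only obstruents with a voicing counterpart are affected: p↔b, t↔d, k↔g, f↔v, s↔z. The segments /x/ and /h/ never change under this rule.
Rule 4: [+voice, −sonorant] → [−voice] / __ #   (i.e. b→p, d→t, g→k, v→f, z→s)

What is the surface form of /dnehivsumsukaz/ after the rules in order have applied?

dneifsunsukas

Rule 1 (intervocalic h-deletion): /h/ occurs between vowels /e/ and /i/, so it deletes. /dnehivsumsukaz/ → dneivsumsukaz.
Rule 2 (nasal place assimilation): /m/ precedes the alveolar consonant /s/, so it assimilates in place to [n]. /dneivsumsukaz/ → dneivsunsukaz.
Rule 3 (regressive voicing assimilation): /v/ precedes the voiceless obstruent /s/, so it devoices to [f] by assimilation. /dneivsunsukaz/ → dneifsunsukaz.
Rule 4 (final devoicing): /z/ is a voiced obstruent in word-final position, so it devoices to [s]. /dneifsunsukaz/ → dneifsunsukas.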